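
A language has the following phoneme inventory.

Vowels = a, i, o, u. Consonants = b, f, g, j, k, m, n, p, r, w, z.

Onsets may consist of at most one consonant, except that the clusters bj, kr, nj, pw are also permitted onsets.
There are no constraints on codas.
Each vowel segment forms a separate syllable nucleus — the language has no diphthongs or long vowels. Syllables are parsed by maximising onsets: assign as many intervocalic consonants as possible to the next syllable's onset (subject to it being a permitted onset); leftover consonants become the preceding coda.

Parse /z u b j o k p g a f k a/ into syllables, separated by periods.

zu.bjokp.gaf.ka

Vowels present: u, o, a, a; each is a nucleus, giving 4 syllables.
σ1/σ2 boundary: cluster /bj/ — /bj/ is itself a permitted onset, so the whole cluster goes right; preceding coda = ∅.
σ2/σ3 boundary: /kpg/; trying suffixes from longest down, /g/ is the first permitted one, so coda /kp/ | onset /g/.
σ3/σ4 boundary: /fk/; trying suffixes from longest down, /k/ is the first permitted one, so coda /f/ | onset /k/.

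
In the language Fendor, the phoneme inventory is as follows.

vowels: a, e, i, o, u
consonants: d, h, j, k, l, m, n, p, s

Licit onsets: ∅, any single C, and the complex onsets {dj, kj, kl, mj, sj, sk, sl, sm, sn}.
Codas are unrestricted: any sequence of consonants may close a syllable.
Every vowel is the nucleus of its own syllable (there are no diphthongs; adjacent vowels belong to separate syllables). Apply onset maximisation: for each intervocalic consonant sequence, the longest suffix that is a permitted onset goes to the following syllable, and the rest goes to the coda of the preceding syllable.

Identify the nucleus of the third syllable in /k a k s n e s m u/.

u

The vowels are a, e, u — 3 nuclei, so 3 syllables.
The third nucleus (vowel 3 from the left) is /u/.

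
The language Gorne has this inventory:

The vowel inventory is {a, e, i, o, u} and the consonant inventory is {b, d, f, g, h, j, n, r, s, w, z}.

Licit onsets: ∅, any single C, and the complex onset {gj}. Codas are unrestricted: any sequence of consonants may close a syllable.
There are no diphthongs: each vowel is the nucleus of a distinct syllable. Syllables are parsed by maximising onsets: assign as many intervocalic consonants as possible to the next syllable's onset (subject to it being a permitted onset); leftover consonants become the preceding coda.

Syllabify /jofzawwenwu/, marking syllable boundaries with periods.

jof.zaw.wen.wu

The vowels are o, a, e, u — 4 nuclei, so 4 syllables.
/o…a/ gap (V1→V2): /fz/ splits as /f/ + /z/ (/z/ is the longest suffix that is a licit onset).
/a…e/ gap (V2→V3): /ww/ splits as /w/ + /w/ (/w/ is the longest suffix that is a licit onset).
/e…u/ gap (V3→V4): /nw/; trying suffixes from longest down, /w/ is the first permitted one, so coda /n/ | onset /w/.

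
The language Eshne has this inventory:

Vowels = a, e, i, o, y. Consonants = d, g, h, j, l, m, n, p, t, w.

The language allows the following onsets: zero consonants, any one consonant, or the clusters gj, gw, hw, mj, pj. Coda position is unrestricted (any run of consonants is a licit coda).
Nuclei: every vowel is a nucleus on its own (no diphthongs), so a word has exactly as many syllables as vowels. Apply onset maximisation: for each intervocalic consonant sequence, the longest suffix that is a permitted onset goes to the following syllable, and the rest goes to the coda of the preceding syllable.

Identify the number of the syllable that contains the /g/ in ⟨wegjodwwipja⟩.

2

Vowels present: e, o, i, a; each is a nucleus, giving 4 syllables.
Between /e/ (V1) and /o/ (V2): cluster /gj/ — /gj/ is itself a permitted onset, so the whole cluster goes right; preceding coda = ∅.
Between /o/ (V2) and /i/ (V3): /dww/; trying suffixes from longest down, /w/ is the first permitted one, so coda /dw/ | onset /w/.
Between /i/ (V3) and /a/ (V4): /pj/ is a licit onset in full, so it all attaches to the next syllable.
Putting it together: we.gjodw.wi.pja.
The /g/ is in the onset of syllable 2 (/gjodw/).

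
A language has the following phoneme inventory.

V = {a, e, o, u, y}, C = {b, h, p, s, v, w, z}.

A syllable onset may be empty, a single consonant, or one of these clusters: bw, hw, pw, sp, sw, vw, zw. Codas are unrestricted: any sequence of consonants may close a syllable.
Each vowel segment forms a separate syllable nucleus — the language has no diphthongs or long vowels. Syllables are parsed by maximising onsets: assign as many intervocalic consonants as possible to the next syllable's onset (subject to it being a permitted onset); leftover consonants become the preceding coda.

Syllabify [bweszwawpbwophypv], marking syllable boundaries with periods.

bwes.zwawp.bwop.hypv

Vowels present: e, a, o, y; each is a nucleus, giving 4 syllables.
V1 /e/ – V2 /a/: /szw/ splits as /s/ + /zw/ (/zw/ is the longest suffix that is a licit onset).
V2 /a/ – V3 /o/: /wpbw/; trying suffixes from longest down, /bw/ is the first permitted one, so coda /wp/ | onset /bw/.
V3 /o/ – V4 /y/: /ph/; trying suffixes from longest down, /h/ is the first permitted one, so coda /p/ | onset /h/.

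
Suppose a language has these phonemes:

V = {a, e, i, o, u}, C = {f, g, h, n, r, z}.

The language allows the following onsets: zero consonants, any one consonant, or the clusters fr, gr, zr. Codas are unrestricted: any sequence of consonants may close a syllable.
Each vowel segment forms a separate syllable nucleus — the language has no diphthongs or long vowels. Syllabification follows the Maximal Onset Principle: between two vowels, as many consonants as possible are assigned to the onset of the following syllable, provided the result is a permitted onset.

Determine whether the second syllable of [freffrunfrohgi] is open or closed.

closed

Nuclei (vowels): e, u, o, i → 4 syllables.
V1 /e/ – V2 /u/: /ffr/ — longest licit onset from the right is /fr/, leaving /f/ as coda.
V2 /u/ – V3 /o/: /nfr/; trying suffixes from longest down, /fr/ is the first permitted one, so coda /n/ | onset /fr/.
V3 /o/ – V4 /i/: cluster /hg/ — the longest permitted-onset suffix is /g/; onset = /g/, preceding coda = /h/.
So the parse is fref.frun.froh.gi.
Syllable 2 is /frun/ with coda /n/, so it is closed.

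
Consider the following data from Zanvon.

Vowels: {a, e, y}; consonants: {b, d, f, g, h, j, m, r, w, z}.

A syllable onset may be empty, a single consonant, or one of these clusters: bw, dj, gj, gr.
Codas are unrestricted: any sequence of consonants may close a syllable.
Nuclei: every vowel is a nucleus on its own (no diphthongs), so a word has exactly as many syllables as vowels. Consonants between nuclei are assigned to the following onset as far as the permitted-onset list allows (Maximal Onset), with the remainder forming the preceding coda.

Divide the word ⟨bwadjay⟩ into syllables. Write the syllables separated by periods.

bwa.dja.y

The vowels are a, a, y — 3 nuclei, so 3 syllables.
V1 /a/ – V2 /a/: cluster /dj/ — /dj/ is itself a permitted onset, so the whole cluster goes right; preceding coda = ∅.
V2 /a/ – V3 /y/: nothing intervenes; syllable break is V.V.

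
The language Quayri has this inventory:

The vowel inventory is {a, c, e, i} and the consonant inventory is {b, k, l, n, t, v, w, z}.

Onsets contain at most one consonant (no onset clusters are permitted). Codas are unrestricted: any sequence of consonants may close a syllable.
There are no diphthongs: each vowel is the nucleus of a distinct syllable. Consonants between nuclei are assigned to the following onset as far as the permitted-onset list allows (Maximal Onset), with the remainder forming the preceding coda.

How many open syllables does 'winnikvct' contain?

0

The vowels are i, i, c — 3 nuclei, so 3 syllables.
σ1/σ2 boundary: /nn/ splits as /n/ + /n/ (/n/ is the longest suffix that is a licit onset).
σ2/σ3 boundary: /kv/; trying suffixes from longest down, /v/ is the first permitted one, so coda /k/ | onset /v/.
Putting it together: win.nik.vct.
Classifying each syllable: /win/ (closed), /nik/ (closed), /vct/ (closed).
Open syllables: 0.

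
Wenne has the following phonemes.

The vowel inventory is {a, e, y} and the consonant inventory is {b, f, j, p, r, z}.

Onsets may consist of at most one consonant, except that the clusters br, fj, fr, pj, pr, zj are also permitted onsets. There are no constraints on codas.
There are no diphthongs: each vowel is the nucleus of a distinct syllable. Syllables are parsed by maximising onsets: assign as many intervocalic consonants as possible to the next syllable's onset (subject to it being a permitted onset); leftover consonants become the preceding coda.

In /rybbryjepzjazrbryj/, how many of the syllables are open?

Vowels present: y, y, e, a, y; each is a nucleus, giving 5 syllables.
Between /y/ (V1) and /y/ (V2): /bbr/ splits as /b/ + /br/ (/br/ is the longest suffix that is a licit onset).
Between /y/ (V2) and /e/ (V3): just /j/ — single C goes to the following onset.
Between /e/ (V3) and /a/ (V4): /pzj/ splits as /p/ + /zj/ (/zj/ is the longest suffix that is a licit onset).
Between /a/ (V4) and /y/ (V5): /zrbr/ — longest licit onset from the right is /br/, leaving /zr/ as coda.
Syllabification: ryb.bry.jep.zjazr.bryj.
Classifying each syllable: /ryb/ (closed), /bry/ (open), /jep/ (closed), /zjazr/ (closed), /bryj/ (closed).
Open syllables: 1.

1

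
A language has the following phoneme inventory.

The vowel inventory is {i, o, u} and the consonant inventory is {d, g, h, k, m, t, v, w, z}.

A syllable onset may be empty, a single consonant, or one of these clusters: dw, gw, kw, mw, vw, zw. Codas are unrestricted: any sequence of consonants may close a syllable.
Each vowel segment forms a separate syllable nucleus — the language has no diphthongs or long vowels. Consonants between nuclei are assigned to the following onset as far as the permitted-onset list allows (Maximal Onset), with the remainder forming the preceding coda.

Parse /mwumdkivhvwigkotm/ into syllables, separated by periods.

The vowels are u, i, i, o — 4 nuclei, so 4 syllables.
V1 /u/ – V2 /i/: /mdk/; trying suffixes from longest down, /k/ is the first permitted one, so coda /md/ | onset /k/.
V2 /i/ – V3 /i/: /vhvw/; trying suffixes from longest down, /vw/ is the first permitted one, so coda /vh/ | onset /vw/.
V3 /i/ – V4 /o/: /gk/ — longest licit onset from the right is /k/, leaving /g/ as coda.

mwumd.kivh.vwig.kotm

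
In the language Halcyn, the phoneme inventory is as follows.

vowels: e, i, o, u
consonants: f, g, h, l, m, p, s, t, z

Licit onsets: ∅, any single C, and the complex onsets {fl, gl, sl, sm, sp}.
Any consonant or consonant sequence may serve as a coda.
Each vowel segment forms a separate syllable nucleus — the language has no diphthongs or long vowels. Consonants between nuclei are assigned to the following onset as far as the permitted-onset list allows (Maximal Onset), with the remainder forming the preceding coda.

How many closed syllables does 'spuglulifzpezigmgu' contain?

2

Nuclei (vowels): u, u, i, e, i, u → 6 syllables.
/u…u/ gap (V1→V2): /gl/ is a licit onset in full, so it all attaches to the next syllable.
/u…i/ gap (V2→V3): just /l/ — single C goes to the following onset.
/i…e/ gap (V3→V4): cluster /fzp/ — the longest permitted-onset suffix is /p/; onset = /p/, preceding coda = /fz/.
/e…i/ gap (V4→V5): just /z/ — single C goes to the following onset.
/i…u/ gap (V5→V6): /gmg/ splits as /gm/ + /g/ (/g/ is the longest suffix that is a licit onset).
So the parse is spu.glu.lifz.pe.zigm.gu.
Classifying each syllable: /spu/ (open), /glu/ (open), /lifz/ (closed), /pe/ (open), /zigm/ (closed), /gu/ (open).
Closed syllables: 2.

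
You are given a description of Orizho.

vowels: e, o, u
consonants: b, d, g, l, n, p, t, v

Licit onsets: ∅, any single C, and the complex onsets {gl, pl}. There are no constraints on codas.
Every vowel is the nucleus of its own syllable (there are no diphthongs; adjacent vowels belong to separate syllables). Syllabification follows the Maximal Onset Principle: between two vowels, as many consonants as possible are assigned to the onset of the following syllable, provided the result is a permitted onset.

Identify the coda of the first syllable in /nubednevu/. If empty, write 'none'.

none

The vowels are u, e, e, u — 4 nuclei, so 4 syllables.
Between /u/ (V1) and /e/ (V2): /b/ is a single consonant, so it becomes the next onset.
Between /e/ (V2) and /e/ (V3): cluster /dn/ — the longest permitted-onset suffix is /n/; onset = /n/, preceding coda = /d/.
Between /e/ (V3) and /u/ (V4): /v/ is a single consonant, so it becomes the next onset.
Putting it together: nu.bed.ne.vu.
Syllable 1 is /nu/: onset /n/, nucleus /u/, coda ∅.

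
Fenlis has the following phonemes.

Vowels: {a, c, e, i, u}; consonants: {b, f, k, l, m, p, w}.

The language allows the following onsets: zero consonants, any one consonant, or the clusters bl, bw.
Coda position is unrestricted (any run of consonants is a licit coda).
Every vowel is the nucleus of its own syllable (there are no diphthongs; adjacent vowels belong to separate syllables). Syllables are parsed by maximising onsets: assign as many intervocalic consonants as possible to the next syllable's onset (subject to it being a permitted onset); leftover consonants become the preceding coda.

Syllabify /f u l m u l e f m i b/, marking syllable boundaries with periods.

Nuclei (vowels): u, u, e, i → 4 syllables.
σ1/σ2 boundary: /lm/ splits as /l/ + /m/ (/m/ is the longest suffix that is a licit onset).
σ2/σ3 boundary: /l/ → onset of the next syllable (single consonants are always licit onsets).
σ3/σ4 boundary: cluster /fm/ — the longest permitted-onset suffix is /m/; onset = /m/, preceding coda = /f/.

ful.mu.lef.mib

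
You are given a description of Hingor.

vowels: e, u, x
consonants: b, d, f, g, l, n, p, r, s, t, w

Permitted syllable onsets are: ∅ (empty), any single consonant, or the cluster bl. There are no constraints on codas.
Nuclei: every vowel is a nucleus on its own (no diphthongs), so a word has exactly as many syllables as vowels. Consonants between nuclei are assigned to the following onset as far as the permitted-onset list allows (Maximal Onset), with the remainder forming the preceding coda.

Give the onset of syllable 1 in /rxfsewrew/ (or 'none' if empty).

r

Nuclei (vowels): x, e, e → 3 syllables.
/x…e/ gap (V1→V2): /fs/ splits as /f/ + /s/ (/s/ is the longest suffix that is a licit onset).
/e…e/ gap (V2→V3): cluster /wr/ — the longest permitted-onset suffix is /r/; onset = /r/, preceding coda = /w/.
So the parse is rxf.sew.rew.
Syllable 1 is /rxf/: onset /r/, nucleus /x/, coda /f/.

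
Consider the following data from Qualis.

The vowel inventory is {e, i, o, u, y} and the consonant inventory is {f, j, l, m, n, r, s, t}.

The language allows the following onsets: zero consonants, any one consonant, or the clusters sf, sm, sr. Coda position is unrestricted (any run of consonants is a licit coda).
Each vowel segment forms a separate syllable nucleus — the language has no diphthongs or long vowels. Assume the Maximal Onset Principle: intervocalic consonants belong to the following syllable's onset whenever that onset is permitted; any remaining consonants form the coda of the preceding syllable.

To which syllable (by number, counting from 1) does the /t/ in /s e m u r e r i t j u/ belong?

Nuclei (vowels): e, u, e, i, u → 5 syllables.
Between /e/ (V1) and /u/ (V2): just /m/ — single C goes to the following onset.
Between /u/ (V2) and /e/ (V3): /r/ → onset of the next syllable (single consonants are always licit onsets).
Between /e/ (V3) and /i/ (V4): just /r/ — single C goes to the following onset.
Between /i/ (V4) and /u/ (V5): /tj/ splits as /t/ + /j/ (/j/ is the longest suffix that is a licit onset).
So the parse is se.mu.re.rit.ju.
The /t/ is in the coda of syllable 4 (/rit/).

4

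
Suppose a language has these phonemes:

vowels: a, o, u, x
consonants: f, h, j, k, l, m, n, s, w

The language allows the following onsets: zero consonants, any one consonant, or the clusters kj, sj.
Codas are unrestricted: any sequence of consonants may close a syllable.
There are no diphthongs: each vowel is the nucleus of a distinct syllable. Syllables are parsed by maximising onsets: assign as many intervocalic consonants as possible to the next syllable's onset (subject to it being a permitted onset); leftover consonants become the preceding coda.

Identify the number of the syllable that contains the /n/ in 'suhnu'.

Vowels present: u, u; each is a nucleus, giving 2 syllables.
Between /u/ (V1) and /u/ (V2): cluster /hn/ — the longest permitted-onset suffix is /n/; onset = /n/, preceding coda = /h/.
Syllabification: suh.nu.
The /n/ is in the onset of syllable 2 (/nu/).

2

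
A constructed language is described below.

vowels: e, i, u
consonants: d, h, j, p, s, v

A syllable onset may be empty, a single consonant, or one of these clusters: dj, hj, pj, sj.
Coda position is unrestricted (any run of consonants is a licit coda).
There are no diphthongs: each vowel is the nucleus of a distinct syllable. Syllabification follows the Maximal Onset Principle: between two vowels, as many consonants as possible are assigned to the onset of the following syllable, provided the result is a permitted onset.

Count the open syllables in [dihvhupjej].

1

Nuclei (vowels): i, u, e → 3 syllables.
V1 /i/ – V2 /u/: /hvh/ splits as /hv/ + /h/ (/h/ is the longest suffix that is a licit onset).
V2 /u/ – V3 /e/: /pj/ is a licit onset in full, so it all attaches to the next syllable.
Syllabification: dihv.hu.pjej.
Classifying each syllable: /dihv/ (closed), /hu/ (open), /pjej/ (closed).
Open syllables: 1.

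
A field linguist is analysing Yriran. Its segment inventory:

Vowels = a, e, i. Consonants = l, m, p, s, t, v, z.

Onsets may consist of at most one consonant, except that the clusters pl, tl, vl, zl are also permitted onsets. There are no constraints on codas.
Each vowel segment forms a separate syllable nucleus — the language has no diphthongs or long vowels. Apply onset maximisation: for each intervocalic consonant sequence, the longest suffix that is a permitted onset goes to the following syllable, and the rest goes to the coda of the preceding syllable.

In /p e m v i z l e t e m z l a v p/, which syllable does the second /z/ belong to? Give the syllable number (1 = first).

5

Nuclei (vowels): e, i, e, e, a → 5 syllables.
σ1/σ2 boundary: /mv/ — longest licit onset from the right is /v/, leaving /m/ as coda.
σ2/σ3 boundary: /zl/ — entire cluster is a permitted onset → onset /zl/, coda ∅.
σ3/σ4 boundary: /t/ → onset of the next syllable (single consonants are always licit onsets).
σ4/σ5 boundary: /mzl/ splits as /m/ + /zl/ (/zl/ is the longest suffix that is a licit onset).
Syllabification: pem.vi.zle.tem.zlavp.
The second /z/ is in the onset of syllable 5 (/zlavp/).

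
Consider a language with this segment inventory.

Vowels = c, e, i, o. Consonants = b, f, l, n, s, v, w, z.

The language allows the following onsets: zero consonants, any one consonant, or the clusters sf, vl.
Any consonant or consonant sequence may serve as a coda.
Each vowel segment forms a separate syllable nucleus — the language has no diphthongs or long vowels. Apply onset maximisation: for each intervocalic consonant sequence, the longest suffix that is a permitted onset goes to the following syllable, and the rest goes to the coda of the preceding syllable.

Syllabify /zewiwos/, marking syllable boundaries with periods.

Nuclei (vowels): e, i, o → 3 syllables.
Between /e/ (V1) and /i/ (V2): /w/ is a single consonant, so it becomes the next onset.
Between /i/ (V2) and /o/ (V3): just /w/ — single C goes to the following onset.

ze.wi.wos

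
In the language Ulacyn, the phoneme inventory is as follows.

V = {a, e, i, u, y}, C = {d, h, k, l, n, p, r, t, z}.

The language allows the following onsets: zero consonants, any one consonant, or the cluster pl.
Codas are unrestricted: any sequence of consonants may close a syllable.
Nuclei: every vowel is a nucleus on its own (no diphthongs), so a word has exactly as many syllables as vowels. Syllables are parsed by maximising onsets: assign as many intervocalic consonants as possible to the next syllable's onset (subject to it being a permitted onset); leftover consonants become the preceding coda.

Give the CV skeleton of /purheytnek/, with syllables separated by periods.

The vowels are u, e, y, e — 4 nuclei, so 4 syllables.
σ1/σ2 boundary: /rh/ — longest licit onset from the right is /h/, leaving /r/ as coda.
σ2/σ3 boundary: no consonants, so the boundary falls immediately after /e/.
σ3/σ4 boundary: /tn/ splits as /t/ + /n/ (/n/ is the longest suffix that is a licit onset).
Putting it together: pur.he.yt.nek.
Mapping each syllable to C/V: /pur/ → CVC, /he/ → CV, /yt/ → VC, /nek/ → CVC.

CVC.CV.VC.CVC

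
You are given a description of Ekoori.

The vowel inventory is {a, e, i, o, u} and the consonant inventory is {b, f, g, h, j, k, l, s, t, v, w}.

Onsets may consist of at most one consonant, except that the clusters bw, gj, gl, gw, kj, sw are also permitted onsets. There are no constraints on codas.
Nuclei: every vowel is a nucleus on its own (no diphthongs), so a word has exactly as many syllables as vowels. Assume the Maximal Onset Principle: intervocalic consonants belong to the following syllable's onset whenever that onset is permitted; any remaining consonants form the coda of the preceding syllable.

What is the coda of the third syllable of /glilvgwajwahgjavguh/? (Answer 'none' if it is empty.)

h

The vowels are i, a, a, a, u — 5 nuclei, so 5 syllables.
/i…a/ gap (V1→V2): cluster /lvgw/ — the longest permitted-onset suffix is /gw/; onset = /gw/, preceding coda = /lv/.
/a…a/ gap (V2→V3): /jw/ — longest licit onset from the right is /w/, leaving /j/ as coda.
/a…a/ gap (V3→V4): /hgj/ splits as /h/ + /gj/ (/gj/ is the longest suffix that is a licit onset).
/a…u/ gap (V4→V5): /vg/ — longest licit onset from the right is /g/, leaving /v/ as coda.
Syllabification: glilv.gwaj.wah.gjav.guh.
Syllable 3 is /wah/: onset /w/, nucleus /a/, coda /h/.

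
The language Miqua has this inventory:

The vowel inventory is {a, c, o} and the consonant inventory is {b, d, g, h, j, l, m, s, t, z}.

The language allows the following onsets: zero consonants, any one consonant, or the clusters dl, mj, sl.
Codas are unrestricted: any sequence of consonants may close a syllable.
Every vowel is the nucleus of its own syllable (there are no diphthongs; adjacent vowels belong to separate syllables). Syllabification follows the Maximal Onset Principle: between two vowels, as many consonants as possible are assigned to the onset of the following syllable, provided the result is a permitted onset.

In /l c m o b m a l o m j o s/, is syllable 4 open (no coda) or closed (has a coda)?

Nuclei (vowels): c, o, a, o, o → 5 syllables.
σ1/σ2 boundary: just /m/ — single C goes to the following onset.
σ2/σ3 boundary: /bm/ — longest licit onset from the right is /m/, leaving /b/ as coda.
σ3/σ4 boundary: /l/ is a single consonant, so it becomes the next onset.
σ4/σ5 boundary: /mj/ is a licit onset in full, so it all attaches to the next syllable.
Putting it together: lc.mob.ma.lo.mjos.
Syllable 4 is /lo/; it ends in its nucleus with no coda, so it is open.

open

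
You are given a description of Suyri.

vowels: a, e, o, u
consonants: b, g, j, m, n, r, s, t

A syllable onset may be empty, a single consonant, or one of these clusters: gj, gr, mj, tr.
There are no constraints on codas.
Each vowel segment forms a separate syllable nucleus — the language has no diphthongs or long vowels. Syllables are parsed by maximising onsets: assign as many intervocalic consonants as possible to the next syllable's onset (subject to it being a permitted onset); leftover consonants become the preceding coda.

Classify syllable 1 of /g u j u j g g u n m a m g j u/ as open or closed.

The vowels are u, u, u, a, u — 5 nuclei, so 5 syllables.
σ1/σ2 boundary: /j/ → onset of the next syllable (single consonants are always licit onsets).
σ2/σ3 boundary: /jgg/ — longest licit onset from the right is /g/, leaving /jg/ as coda.
σ3/σ4 boundary: /nm/; trying suffixes from longest down, /m/ is the first permitted one, so coda /n/ | onset /m/.
σ4/σ5 boundary: /mgj/; trying suffixes from longest down, /gj/ is the first permitted one, so coda /m/ | onset /gj/.
Syllabification: gu.jujg.gun.mam.gju.
Syllable 1 is /gu/; it ends in its nucleus with no coda, so it is open.

open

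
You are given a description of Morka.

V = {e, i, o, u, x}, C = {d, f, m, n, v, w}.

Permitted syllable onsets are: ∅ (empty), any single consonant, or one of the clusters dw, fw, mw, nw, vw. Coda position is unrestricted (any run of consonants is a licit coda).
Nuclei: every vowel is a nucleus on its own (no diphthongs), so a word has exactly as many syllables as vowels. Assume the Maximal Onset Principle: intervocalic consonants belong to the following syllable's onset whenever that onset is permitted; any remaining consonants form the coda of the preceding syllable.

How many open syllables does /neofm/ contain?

Nuclei (vowels): e, o → 2 syllables.
/e…o/ gap (V1→V2): no consonants, so the boundary falls immediately after /e/.
Syllabification: ne.ofm.
Classifying each syllable: /ne/ (open), /ofm/ (closed).
Open syllables: 1.

1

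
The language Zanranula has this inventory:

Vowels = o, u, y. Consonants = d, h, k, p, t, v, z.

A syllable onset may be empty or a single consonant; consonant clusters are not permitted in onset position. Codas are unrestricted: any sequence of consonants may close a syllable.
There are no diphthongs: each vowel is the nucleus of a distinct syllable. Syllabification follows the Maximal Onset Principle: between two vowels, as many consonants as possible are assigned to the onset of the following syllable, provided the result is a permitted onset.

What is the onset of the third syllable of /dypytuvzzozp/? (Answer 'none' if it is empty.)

Vowels present: y, y, u, o; each is a nucleus, giving 4 syllables.
V1 /y/ – V2 /y/: /p/ is a single consonant, so it becomes the next onset.
V2 /y/ – V3 /u/: /t/ is a single consonant, so it becomes the next onset.
V3 /u/ – V4 /o/: /vzz/ splits as /vz/ + /z/ (/z/ is the longest suffix that is a licit onset).
So the parse is dy.py.tuvz.zozp.
Syllable 3 is /tuvz/: onset /t/, nucleus /u/, coda /vz/.

t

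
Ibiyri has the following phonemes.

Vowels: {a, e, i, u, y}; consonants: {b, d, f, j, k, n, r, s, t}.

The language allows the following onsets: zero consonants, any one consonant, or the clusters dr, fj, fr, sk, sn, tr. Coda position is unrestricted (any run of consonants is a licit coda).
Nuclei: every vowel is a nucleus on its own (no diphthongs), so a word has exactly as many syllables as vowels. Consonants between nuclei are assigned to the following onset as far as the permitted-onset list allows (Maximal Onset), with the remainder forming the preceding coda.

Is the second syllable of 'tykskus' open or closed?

Vowels present: y, u; each is a nucleus, giving 2 syllables.
Between /y/ (V1) and /u/ (V2): /ksk/; trying suffixes from longest down, /sk/ is the first permitted one, so coda /k/ | onset /sk/.
Syllabification: tyk.skus.
Syllable 2 is /skus/ with coda /s/, so it is closed.

closed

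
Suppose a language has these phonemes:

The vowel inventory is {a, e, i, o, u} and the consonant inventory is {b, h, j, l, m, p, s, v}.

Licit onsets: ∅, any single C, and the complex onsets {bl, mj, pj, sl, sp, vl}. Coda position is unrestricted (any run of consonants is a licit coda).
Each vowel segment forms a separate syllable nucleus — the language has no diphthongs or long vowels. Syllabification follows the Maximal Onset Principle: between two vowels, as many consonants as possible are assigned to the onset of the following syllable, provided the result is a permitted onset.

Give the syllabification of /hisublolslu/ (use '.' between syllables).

hi.su.blol.slu

Nuclei (vowels): i, u, o, u → 4 syllables.
/i…u/ gap (V1→V2): /s/ → onset of the next syllable (single consonants are always licit onsets).
/u…o/ gap (V2→V3): /bl/ — entire cluster is a permitted onset → onset /bl/, coda ∅.
/o…u/ gap (V3→V4): cluster /lsl/ — the longest permitted-onset suffix is /sl/; onset = /sl/, preceding coda = /l/.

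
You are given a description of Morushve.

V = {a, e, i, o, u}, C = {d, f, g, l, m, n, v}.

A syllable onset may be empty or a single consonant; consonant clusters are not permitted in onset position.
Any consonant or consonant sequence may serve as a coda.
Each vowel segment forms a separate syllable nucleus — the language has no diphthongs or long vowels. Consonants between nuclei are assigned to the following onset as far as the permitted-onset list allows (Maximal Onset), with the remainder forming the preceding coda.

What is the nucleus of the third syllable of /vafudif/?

i

The vowels are a, u, i — 3 nuclei, so 3 syllables.
The third nucleus (vowel 3 from the left) is /i/.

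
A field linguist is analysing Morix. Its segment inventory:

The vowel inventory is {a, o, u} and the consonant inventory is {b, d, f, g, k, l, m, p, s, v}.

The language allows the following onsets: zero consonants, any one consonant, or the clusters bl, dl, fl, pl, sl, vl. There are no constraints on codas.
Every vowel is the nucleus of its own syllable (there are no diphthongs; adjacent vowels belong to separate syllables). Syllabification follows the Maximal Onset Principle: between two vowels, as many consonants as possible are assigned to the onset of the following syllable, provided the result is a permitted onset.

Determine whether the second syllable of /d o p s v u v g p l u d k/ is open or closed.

Nuclei (vowels): o, u, u → 3 syllables.
V1 /o/ – V2 /u/: /psv/ splits as /ps/ + /v/ (/v/ is the longest suffix that is a licit onset).
V2 /u/ – V3 /u/: /vgpl/ — longest licit onset from the right is /pl/, leaving /vg/ as coda.
So the parse is dops.vuvg.pludk.
Syllable 2 is /vuvg/ with coda /vg/, so it is closed.

closed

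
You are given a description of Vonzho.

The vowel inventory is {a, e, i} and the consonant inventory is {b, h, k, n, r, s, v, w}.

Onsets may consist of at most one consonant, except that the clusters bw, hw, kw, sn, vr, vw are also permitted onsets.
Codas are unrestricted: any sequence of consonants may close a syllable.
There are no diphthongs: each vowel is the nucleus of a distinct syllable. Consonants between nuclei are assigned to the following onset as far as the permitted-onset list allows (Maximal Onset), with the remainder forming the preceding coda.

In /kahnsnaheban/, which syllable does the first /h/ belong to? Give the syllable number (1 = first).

The vowels are a, a, e, a — 4 nuclei, so 4 syllables.
V1 /a/ – V2 /a/: /hnsn/; trying suffixes from longest down, /sn/ is the first permitted one, so coda /hn/ | onset /sn/.
V2 /a/ – V3 /e/: /h/ is a single consonant, so it becomes the next onset.
V3 /e/ – V4 /a/: just /b/ — single C goes to the following onset.
Putting it together: kahn.sna.he.ban.
The first /h/ is in the coda of syllable 1 (/kahn/).

1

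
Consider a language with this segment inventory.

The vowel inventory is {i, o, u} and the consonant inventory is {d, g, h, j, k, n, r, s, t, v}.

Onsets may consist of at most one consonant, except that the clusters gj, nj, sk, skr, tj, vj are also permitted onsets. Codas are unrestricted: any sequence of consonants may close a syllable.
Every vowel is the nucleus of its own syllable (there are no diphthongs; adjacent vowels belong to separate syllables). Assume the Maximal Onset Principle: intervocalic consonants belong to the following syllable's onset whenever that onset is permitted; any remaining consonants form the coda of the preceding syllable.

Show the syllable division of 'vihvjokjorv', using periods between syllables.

vih.vjok.jorv

Nuclei (vowels): i, o, o → 3 syllables.
/i…o/ gap (V1→V2): /hvj/ — longest licit onset from the right is /vj/, leaving /h/ as coda.
/o…o/ gap (V2→V3): /kj/ — longest licit onset from the right is /j/, leaving /k/ as coda.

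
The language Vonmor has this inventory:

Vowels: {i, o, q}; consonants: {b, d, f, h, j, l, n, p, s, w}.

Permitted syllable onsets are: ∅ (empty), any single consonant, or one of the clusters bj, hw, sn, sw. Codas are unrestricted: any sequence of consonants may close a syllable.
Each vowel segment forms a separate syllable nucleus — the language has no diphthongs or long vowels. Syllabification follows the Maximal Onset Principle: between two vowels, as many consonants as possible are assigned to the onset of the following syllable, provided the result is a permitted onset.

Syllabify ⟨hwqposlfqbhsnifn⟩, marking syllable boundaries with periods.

hwq.posl.fqbh.snifn

The vowels are q, o, q, i — 4 nuclei, so 4 syllables.
Between /q/ (V1) and /o/ (V2): /p/ is a single consonant, so it becomes the next onset.
Between /o/ (V2) and /q/ (V3): /slf/ splits as /sl/ + /f/ (/f/ is the longest suffix that is a licit onset).
Between /q/ (V3) and /i/ (V4): /bhsn/ — longest licit onset from the right is /sn/, leaving /bh/ as coda.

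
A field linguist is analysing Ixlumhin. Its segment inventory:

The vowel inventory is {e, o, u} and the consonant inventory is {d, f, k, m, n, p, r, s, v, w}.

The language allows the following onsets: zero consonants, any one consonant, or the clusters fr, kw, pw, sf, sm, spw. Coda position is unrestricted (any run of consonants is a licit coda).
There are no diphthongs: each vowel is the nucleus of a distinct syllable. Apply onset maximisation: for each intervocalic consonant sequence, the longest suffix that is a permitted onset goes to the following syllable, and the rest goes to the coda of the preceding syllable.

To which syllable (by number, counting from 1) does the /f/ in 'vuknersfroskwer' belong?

Nuclei (vowels): u, e, o, e → 4 syllables.
σ1/σ2 boundary: /kn/ splits as /k/ + /n/ (/n/ is the longest suffix that is a licit onset).
σ2/σ3 boundary: /rsfr/; trying suffixes from longest down, /fr/ is the first permitted one, so coda /rs/ | onset /fr/.
σ3/σ4 boundary: /skw/ — longest licit onset from the right is /kw/, leaving /s/ as coda.
Result: vuk.ners.fros.kwer.
The /f/ is in the onset of syllable 3 (/fros/).

3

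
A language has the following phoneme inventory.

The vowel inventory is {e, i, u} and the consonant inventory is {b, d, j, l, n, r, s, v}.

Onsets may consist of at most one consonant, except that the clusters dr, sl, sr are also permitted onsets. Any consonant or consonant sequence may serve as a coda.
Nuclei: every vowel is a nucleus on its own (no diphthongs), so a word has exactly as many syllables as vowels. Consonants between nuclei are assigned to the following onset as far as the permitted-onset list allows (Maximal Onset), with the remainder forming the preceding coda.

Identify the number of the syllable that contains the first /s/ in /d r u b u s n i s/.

Nuclei (vowels): u, u, i → 3 syllables.
/u…u/ gap (V1→V2): /b/ → onset of the next syllable (single consonants are always licit onsets).
/u…i/ gap (V2→V3): /sn/; trying suffixes from longest down, /n/ is the first permitted one, so coda /s/ | onset /n/.
Result: dru.bus.nis.
The first /s/ is in the coda of syllable 2 (/bus/).

2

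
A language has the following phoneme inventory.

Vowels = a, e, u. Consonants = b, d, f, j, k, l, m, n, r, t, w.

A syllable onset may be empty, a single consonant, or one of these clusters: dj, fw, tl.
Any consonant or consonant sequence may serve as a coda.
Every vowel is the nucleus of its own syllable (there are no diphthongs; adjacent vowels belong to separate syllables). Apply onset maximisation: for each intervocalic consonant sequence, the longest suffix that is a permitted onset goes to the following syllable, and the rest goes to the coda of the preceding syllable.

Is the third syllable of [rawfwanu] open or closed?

Vowels present: a, a, u; each is a nucleus, giving 3 syllables.
/a…a/ gap (V1→V2): /wfw/ splits as /w/ + /fw/ (/fw/ is the longest suffix that is a licit onset).
/a…u/ gap (V2→V3): just /n/ — single C goes to the following onset.
Putting it together: raw.fwa.nu.
Syllable 3 is /nu/; it ends in its nucleus with no coda, so it is open.

open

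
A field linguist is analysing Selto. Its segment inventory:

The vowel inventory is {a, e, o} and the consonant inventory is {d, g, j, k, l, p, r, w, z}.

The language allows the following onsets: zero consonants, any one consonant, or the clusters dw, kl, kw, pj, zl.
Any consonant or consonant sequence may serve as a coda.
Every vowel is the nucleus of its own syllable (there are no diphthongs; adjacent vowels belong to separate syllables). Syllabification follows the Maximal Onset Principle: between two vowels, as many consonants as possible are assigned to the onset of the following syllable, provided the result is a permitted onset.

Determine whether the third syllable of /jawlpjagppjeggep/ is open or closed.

closed

Nuclei (vowels): a, a, e, e → 4 syllables.
σ1/σ2 boundary: /wlpj/ splits as /wl/ + /pj/ (/pj/ is the longest suffix that is a licit onset).
σ2/σ3 boundary: /gppj/; trying suffixes from longest down, /pj/ is the first permitted one, so coda /gp/ | onset /pj/.
σ3/σ4 boundary: /gg/ — longest licit onset from the right is /g/, leaving /g/ as coda.
Result: jawl.pjagp.pjeg.gep.
Syllable 3 is /pjeg/ with coda /g/, so it is closed.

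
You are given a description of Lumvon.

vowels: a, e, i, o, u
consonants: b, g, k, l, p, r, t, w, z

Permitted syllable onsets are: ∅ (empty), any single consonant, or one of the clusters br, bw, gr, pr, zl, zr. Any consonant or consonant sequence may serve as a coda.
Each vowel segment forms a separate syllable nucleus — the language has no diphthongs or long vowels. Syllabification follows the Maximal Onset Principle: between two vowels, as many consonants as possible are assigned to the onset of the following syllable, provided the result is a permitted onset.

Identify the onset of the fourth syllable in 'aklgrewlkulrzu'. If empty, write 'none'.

z

Nuclei (vowels): a, e, u, u → 4 syllables.
Between /a/ (V1) and /e/ (V2): /klgr/ — longest licit onset from the right is /gr/, leaving /kl/ as coda.
Between /e/ (V2) and /u/ (V3): /wlk/ splits as /wl/ + /k/ (/k/ is the longest suffix that is a licit onset).
Between /u/ (V3) and /u/ (V4): /lrz/ — longest licit onset from the right is /z/, leaving /lr/ as coda.
Result: akl.grewl.kulr.zu.
Syllable 4 is /zu/: onset /z/, nucleus /u/, coda ∅.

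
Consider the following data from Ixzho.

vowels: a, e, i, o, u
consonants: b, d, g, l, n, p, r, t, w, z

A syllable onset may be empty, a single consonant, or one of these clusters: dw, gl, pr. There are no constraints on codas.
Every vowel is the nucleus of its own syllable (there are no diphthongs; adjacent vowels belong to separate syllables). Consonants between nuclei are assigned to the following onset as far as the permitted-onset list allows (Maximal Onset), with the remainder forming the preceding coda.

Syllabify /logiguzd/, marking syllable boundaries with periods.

lo.gi.guzd

The vowels are o, i, u — 3 nuclei, so 3 syllables.
V1 /o/ – V2 /i/: /g/ is a single consonant, so it becomes the next onset.
V2 /i/ – V3 /u/: /g/ → onset of the next syllable (single consonants are always licit onsets).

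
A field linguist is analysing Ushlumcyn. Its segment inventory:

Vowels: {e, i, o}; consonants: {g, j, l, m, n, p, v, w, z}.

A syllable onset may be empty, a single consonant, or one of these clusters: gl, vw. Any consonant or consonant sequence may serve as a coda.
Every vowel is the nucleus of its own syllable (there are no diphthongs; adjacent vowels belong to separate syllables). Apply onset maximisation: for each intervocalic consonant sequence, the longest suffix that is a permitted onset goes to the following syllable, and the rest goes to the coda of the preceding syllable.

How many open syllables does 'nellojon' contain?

1

The vowels are e, o, o — 3 nuclei, so 3 syllables.
V1 /e/ – V2 /o/: /ll/ splits as /l/ + /l/ (/l/ is the longest suffix that is a licit onset).
V2 /o/ – V3 /o/: just /j/ — single C goes to the following onset.
So the parse is nel.lo.jon.
Classifying each syllable: /nel/ (closed), /lo/ (open), /jon/ (closed).
Open syllables: 1.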